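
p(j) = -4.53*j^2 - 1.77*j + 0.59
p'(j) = -9.06*j - 1.77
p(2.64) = -35.66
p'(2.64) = -25.69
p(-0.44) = 0.49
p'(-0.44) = 2.22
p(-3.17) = -39.32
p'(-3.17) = 26.95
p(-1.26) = -4.37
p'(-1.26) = 9.65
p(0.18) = 0.12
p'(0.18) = -3.40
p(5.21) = -131.59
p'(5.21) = -48.97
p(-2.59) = -25.21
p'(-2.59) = 21.70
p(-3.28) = -42.34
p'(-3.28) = 27.95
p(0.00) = 0.59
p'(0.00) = -1.77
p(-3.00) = -34.87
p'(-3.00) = 25.41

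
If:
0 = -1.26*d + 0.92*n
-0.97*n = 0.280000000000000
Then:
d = -0.21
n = -0.29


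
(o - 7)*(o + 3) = o^2 - 4*o - 21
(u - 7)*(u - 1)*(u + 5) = u^3 - 3*u^2 - 33*u + 35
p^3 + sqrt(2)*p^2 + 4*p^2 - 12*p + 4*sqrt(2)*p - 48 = (p + 4)*(p - 2*sqrt(2))*(p + 3*sqrt(2))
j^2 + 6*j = j*(j + 6)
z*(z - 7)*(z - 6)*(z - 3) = z^4 - 16*z^3 + 81*z^2 - 126*z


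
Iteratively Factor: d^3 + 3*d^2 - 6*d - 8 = (d - 2)*(d^2 + 5*d + 4) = (d - 2)*(d + 4)*(d + 1)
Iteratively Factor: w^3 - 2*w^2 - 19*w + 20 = (w - 1)*(w^2 - w - 20) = (w - 5)*(w - 1)*(w + 4)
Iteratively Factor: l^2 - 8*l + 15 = (l - 3)*(l - 5)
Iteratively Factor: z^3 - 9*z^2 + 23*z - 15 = (z - 5)*(z^2 - 4*z + 3) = (z - 5)*(z - 3)*(z - 1)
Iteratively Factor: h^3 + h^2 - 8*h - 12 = (h + 2)*(h^2 - h - 6) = (h - 3)*(h + 2)*(h + 2)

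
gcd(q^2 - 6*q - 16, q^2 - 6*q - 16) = q^2 - 6*q - 16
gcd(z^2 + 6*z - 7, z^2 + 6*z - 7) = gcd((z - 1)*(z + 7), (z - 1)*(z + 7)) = z^2 + 6*z - 7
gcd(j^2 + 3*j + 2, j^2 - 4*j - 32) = 1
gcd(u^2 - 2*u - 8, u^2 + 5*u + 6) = u + 2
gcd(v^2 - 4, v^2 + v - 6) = v - 2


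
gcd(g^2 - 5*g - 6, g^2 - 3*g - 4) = g + 1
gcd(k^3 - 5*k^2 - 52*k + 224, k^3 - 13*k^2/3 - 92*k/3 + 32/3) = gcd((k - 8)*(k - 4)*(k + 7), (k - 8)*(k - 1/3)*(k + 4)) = k - 8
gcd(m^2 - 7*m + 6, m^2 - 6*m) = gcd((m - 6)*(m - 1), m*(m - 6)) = m - 6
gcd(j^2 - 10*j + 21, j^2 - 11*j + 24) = j - 3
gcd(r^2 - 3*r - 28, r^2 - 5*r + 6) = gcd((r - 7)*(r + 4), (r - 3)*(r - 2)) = 1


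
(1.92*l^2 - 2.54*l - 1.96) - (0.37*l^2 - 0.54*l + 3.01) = 1.55*l^2 - 2.0*l - 4.97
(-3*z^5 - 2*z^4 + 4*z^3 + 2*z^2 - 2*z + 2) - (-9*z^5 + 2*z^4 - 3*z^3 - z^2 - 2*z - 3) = 6*z^5 - 4*z^4 + 7*z^3 + 3*z^2 + 5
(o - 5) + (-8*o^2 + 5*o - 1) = -8*o^2 + 6*o - 6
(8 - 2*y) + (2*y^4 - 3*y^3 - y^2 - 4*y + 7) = 2*y^4 - 3*y^3 - y^2 - 6*y + 15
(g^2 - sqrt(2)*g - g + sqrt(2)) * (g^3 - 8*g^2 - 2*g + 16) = g^5 - 9*g^4 - sqrt(2)*g^4 + 6*g^3 + 9*sqrt(2)*g^3 - 6*sqrt(2)*g^2 + 18*g^2 - 18*sqrt(2)*g - 16*g + 16*sqrt(2)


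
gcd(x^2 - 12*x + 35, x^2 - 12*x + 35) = x^2 - 12*x + 35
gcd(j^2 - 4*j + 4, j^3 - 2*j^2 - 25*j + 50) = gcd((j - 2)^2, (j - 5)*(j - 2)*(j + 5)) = j - 2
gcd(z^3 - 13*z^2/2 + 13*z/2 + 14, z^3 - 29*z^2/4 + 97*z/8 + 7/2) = z^2 - 15*z/2 + 14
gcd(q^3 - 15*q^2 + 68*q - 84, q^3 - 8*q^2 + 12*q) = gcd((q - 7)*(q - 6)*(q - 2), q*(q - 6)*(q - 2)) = q^2 - 8*q + 12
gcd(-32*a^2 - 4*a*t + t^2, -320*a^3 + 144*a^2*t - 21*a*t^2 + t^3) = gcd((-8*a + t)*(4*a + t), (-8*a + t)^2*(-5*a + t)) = -8*a + t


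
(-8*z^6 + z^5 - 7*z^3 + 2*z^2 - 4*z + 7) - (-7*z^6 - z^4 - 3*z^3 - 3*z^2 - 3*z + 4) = -z^6 + z^5 + z^4 - 4*z^3 + 5*z^2 - z + 3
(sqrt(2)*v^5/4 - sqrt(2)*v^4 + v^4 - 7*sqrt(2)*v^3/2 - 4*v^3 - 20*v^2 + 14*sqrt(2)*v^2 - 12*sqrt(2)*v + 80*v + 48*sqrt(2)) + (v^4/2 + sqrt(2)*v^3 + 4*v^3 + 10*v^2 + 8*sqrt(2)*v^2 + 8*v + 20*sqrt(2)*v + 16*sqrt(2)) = sqrt(2)*v^5/4 - sqrt(2)*v^4 + 3*v^4/2 - 5*sqrt(2)*v^3/2 - 10*v^2 + 22*sqrt(2)*v^2 + 8*sqrt(2)*v + 88*v + 64*sqrt(2)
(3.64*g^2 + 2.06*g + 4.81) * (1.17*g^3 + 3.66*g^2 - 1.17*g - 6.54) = 4.2588*g^5 + 15.7326*g^4 + 8.9085*g^3 - 8.6112*g^2 - 19.1001*g - 31.4574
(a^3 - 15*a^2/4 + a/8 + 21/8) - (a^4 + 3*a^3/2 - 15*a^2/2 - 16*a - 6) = -a^4 - a^3/2 + 15*a^2/4 + 129*a/8 + 69/8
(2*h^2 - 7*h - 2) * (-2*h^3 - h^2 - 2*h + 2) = -4*h^5 + 12*h^4 + 7*h^3 + 20*h^2 - 10*h - 4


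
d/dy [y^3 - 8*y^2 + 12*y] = 3*y^2 - 16*y + 12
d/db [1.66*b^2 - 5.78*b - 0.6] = 3.32*b - 5.78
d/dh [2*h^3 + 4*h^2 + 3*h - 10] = 6*h^2 + 8*h + 3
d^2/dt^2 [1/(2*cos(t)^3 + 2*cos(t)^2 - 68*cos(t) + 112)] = ((-133*cos(t) + 8*cos(2*t) + 9*cos(3*t))*(cos(t)^3 + cos(t)^2 - 34*cos(t) + 56)/8 + (3*cos(t)^2 + 2*cos(t) - 34)^2*sin(t)^2)/(cos(t)^3 + cos(t)^2 - 34*cos(t) + 56)^3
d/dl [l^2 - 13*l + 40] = 2*l - 13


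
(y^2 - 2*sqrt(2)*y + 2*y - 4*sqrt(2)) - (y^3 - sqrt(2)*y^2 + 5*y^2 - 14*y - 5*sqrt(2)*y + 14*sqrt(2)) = -y^3 - 4*y^2 + sqrt(2)*y^2 + 3*sqrt(2)*y + 16*y - 18*sqrt(2)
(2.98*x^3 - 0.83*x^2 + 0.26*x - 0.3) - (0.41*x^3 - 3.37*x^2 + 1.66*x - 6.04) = 2.57*x^3 + 2.54*x^2 - 1.4*x + 5.74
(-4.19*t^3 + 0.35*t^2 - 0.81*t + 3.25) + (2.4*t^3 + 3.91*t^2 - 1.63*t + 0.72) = -1.79*t^3 + 4.26*t^2 - 2.44*t + 3.97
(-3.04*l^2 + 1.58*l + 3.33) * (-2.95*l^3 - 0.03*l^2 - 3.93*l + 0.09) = 8.968*l^5 - 4.5698*l^4 + 2.0763*l^3 - 6.5829*l^2 - 12.9447*l + 0.2997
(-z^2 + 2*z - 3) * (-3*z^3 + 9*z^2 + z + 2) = 3*z^5 - 15*z^4 + 26*z^3 - 27*z^2 + z - 6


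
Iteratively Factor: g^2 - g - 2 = (g - 2)*(g + 1)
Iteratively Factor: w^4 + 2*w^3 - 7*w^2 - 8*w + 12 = (w + 2)*(w^3 - 7*w + 6) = (w + 2)*(w + 3)*(w^2 - 3*w + 2) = (w - 2)*(w + 2)*(w + 3)*(w - 1)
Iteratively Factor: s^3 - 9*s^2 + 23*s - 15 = (s - 5)*(s^2 - 4*s + 3) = (s - 5)*(s - 3)*(s - 1)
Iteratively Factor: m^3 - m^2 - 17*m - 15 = (m + 3)*(m^2 - 4*m - 5) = (m - 5)*(m + 3)*(m + 1)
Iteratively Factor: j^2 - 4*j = (j - 4)*(j)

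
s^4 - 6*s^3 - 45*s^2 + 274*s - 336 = (s - 8)*(s - 3)*(s - 2)*(s + 7)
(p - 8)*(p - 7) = p^2 - 15*p + 56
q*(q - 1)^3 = q^4 - 3*q^3 + 3*q^2 - q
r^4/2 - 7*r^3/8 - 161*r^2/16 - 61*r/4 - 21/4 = (r/2 + 1)*(r - 6)*(r + 1/2)*(r + 7/4)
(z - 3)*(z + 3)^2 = z^3 + 3*z^2 - 9*z - 27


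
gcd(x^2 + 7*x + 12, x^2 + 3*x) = x + 3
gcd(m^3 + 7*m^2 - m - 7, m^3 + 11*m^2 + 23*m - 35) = m^2 + 6*m - 7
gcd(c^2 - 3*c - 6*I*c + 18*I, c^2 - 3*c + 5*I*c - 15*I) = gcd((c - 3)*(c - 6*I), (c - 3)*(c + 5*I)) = c - 3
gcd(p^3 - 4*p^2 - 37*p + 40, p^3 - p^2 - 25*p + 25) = p^2 + 4*p - 5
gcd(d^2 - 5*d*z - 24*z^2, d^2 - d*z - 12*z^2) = d + 3*z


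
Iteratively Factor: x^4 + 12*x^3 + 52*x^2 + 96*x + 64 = (x + 2)*(x^3 + 10*x^2 + 32*x + 32) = (x + 2)*(x + 4)*(x^2 + 6*x + 8) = (x + 2)^2*(x + 4)*(x + 4)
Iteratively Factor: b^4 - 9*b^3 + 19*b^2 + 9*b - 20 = (b - 4)*(b^3 - 5*b^2 - b + 5) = (b - 4)*(b - 1)*(b^2 - 4*b - 5) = (b - 4)*(b - 1)*(b + 1)*(b - 5)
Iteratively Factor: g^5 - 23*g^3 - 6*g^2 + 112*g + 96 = (g - 4)*(g^4 + 4*g^3 - 7*g^2 - 34*g - 24) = (g - 4)*(g + 2)*(g^3 + 2*g^2 - 11*g - 12) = (g - 4)*(g - 3)*(g + 2)*(g^2 + 5*g + 4) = (g - 4)*(g - 3)*(g + 1)*(g + 2)*(g + 4)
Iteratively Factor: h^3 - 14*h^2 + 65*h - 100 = (h - 4)*(h^2 - 10*h + 25) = (h - 5)*(h - 4)*(h - 5)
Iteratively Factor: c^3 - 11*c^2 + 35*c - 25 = (c - 5)*(c^2 - 6*c + 5) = (c - 5)*(c - 1)*(c - 5)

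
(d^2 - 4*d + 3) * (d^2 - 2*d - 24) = d^4 - 6*d^3 - 13*d^2 + 90*d - 72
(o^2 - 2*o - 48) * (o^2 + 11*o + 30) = o^4 + 9*o^3 - 40*o^2 - 588*o - 1440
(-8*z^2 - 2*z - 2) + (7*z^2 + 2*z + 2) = -z^2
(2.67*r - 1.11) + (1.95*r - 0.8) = 4.62*r - 1.91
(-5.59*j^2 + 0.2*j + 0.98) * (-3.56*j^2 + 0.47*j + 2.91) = 19.9004*j^4 - 3.3393*j^3 - 19.6617*j^2 + 1.0426*j + 2.8518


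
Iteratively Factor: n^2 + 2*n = (n + 2)*(n)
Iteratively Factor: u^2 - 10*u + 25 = (u - 5)*(u - 5)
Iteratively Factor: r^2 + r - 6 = (r - 2)*(r + 3)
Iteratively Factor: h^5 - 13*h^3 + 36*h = (h - 3)*(h^4 + 3*h^3 - 4*h^2 - 12*h) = h*(h - 3)*(h^3 + 3*h^2 - 4*h - 12) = h*(h - 3)*(h + 3)*(h^2 - 4) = h*(h - 3)*(h - 2)*(h + 3)*(h + 2)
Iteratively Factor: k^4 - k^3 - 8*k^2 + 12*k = (k - 2)*(k^3 + k^2 - 6*k) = k*(k - 2)*(k^2 + k - 6) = k*(k - 2)*(k + 3)*(k - 2)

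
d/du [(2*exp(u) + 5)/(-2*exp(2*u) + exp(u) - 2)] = ((2*exp(u) + 5)*(4*exp(u) - 1) - 4*exp(2*u) + 2*exp(u) - 4)*exp(u)/(2*exp(2*u) - exp(u) + 2)^2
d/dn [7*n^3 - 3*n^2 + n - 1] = 21*n^2 - 6*n + 1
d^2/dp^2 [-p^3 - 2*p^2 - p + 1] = -6*p - 4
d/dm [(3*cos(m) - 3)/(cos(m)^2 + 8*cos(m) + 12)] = 3*(cos(m)^2 - 2*cos(m) - 20)*sin(m)/(cos(m)^2 + 8*cos(m) + 12)^2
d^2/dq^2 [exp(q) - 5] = exp(q)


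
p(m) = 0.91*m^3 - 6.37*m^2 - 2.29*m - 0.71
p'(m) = 2.73*m^2 - 12.74*m - 2.29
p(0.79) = -6.05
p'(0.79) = -10.65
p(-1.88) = -24.97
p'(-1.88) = 31.31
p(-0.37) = -0.78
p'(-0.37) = 2.80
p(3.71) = -50.41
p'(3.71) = -11.98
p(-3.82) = -135.64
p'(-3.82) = 86.21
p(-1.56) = -16.09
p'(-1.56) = 24.23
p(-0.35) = -0.73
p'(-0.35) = 2.50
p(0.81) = -6.26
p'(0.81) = -10.82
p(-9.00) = -1159.46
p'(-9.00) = 333.50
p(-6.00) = -412.85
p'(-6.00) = 172.43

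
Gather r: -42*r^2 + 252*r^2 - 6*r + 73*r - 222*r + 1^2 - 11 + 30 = 210*r^2 - 155*r + 20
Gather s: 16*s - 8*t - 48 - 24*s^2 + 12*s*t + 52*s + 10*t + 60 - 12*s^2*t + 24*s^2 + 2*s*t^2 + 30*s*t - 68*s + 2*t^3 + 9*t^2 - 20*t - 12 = -12*s^2*t + s*(2*t^2 + 42*t) + 2*t^3 + 9*t^2 - 18*t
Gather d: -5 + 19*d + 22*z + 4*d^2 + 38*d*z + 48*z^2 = 4*d^2 + d*(38*z + 19) + 48*z^2 + 22*z - 5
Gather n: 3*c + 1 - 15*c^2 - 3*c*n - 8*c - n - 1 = -15*c^2 - 5*c + n*(-3*c - 1)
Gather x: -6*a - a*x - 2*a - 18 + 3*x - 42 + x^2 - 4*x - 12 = -8*a + x^2 + x*(-a - 1) - 72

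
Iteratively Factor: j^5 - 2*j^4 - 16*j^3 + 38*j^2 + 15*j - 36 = (j + 1)*(j^4 - 3*j^3 - 13*j^2 + 51*j - 36) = (j - 3)*(j + 1)*(j^3 - 13*j + 12) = (j - 3)^2*(j + 1)*(j^2 + 3*j - 4) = (j - 3)^2*(j - 1)*(j + 1)*(j + 4)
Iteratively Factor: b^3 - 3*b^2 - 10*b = (b + 2)*(b^2 - 5*b) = (b - 5)*(b + 2)*(b)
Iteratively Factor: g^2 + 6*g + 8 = (g + 2)*(g + 4)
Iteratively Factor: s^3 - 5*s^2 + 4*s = (s - 4)*(s^2 - s) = s*(s - 4)*(s - 1)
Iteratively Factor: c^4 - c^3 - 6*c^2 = (c)*(c^3 - c^2 - 6*c) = c*(c + 2)*(c^2 - 3*c) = c^2*(c + 2)*(c - 3)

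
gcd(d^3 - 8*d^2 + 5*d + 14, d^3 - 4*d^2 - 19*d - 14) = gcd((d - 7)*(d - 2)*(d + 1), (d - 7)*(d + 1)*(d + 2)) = d^2 - 6*d - 7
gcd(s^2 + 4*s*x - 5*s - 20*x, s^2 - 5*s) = s - 5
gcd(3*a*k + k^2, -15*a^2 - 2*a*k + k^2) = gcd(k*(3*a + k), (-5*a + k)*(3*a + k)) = 3*a + k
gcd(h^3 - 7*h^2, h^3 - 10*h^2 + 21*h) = h^2 - 7*h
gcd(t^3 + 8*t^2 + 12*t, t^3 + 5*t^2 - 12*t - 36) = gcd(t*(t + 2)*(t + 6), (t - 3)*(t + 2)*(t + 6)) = t^2 + 8*t + 12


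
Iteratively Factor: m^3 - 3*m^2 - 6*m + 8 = (m + 2)*(m^2 - 5*m + 4) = (m - 1)*(m + 2)*(m - 4)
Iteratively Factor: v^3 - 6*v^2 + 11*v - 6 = (v - 2)*(v^2 - 4*v + 3) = (v - 3)*(v - 2)*(v - 1)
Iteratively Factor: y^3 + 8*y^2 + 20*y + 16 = (y + 4)*(y^2 + 4*y + 4) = (y + 2)*(y + 4)*(y + 2)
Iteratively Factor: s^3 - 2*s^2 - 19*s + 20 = (s + 4)*(s^2 - 6*s + 5) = (s - 1)*(s + 4)*(s - 5)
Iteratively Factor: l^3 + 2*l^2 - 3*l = (l)*(l^2 + 2*l - 3) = l*(l + 3)*(l - 1)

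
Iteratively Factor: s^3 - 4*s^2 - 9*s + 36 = (s - 4)*(s^2 - 9) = (s - 4)*(s + 3)*(s - 3)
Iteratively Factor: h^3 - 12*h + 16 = (h + 4)*(h^2 - 4*h + 4) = (h - 2)*(h + 4)*(h - 2)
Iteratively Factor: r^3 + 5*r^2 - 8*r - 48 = (r + 4)*(r^2 + r - 12) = (r + 4)^2*(r - 3)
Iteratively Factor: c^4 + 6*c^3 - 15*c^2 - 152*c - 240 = (c + 4)*(c^3 + 2*c^2 - 23*c - 60) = (c + 4)^2*(c^2 - 2*c - 15) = (c - 5)*(c + 4)^2*(c + 3)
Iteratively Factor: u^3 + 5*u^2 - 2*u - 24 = (u - 2)*(u^2 + 7*u + 12) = (u - 2)*(u + 3)*(u + 4)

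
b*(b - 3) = b^2 - 3*b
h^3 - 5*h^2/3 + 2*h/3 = h*(h - 1)*(h - 2/3)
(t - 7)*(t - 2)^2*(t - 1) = t^4 - 12*t^3 + 43*t^2 - 60*t + 28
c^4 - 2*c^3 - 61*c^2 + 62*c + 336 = (c - 8)*(c - 3)*(c + 2)*(c + 7)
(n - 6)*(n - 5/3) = n^2 - 23*n/3 + 10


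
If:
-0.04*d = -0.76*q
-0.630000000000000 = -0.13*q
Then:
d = 92.08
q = 4.85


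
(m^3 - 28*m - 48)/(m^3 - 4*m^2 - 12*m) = (m + 4)/m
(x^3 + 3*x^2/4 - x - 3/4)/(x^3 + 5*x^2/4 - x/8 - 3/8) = 2*(x - 1)/(2*x - 1)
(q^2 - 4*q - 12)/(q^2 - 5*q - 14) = (q - 6)/(q - 7)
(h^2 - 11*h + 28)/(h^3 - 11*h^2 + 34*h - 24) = (h - 7)/(h^2 - 7*h + 6)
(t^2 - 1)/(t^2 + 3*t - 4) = (t + 1)/(t + 4)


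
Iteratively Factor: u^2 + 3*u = (u)*(u + 3)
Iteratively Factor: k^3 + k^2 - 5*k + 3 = (k + 3)*(k^2 - 2*k + 1) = (k - 1)*(k + 3)*(k - 1)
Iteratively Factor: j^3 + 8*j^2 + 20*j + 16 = (j + 4)*(j^2 + 4*j + 4) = (j + 2)*(j + 4)*(j + 2)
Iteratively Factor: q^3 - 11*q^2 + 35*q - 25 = (q - 5)*(q^2 - 6*q + 5) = (q - 5)*(q - 1)*(q - 5)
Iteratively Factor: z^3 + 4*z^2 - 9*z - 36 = (z + 3)*(z^2 + z - 12) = (z - 3)*(z + 3)*(z + 4)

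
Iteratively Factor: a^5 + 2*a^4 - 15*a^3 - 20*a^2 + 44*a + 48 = (a - 2)*(a^4 + 4*a^3 - 7*a^2 - 34*a - 24) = (a - 2)*(a + 4)*(a^3 - 7*a - 6) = (a - 3)*(a - 2)*(a + 4)*(a^2 + 3*a + 2) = (a - 3)*(a - 2)*(a + 2)*(a + 4)*(a + 1)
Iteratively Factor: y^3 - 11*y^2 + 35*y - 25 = (y - 1)*(y^2 - 10*y + 25) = (y - 5)*(y - 1)*(y - 5)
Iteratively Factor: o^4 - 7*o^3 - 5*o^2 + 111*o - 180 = (o - 5)*(o^3 - 2*o^2 - 15*o + 36) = (o - 5)*(o - 3)*(o^2 + o - 12) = (o - 5)*(o - 3)*(o + 4)*(o - 3)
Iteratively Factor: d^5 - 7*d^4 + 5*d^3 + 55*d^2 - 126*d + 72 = (d - 1)*(d^4 - 6*d^3 - d^2 + 54*d - 72) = (d - 2)*(d - 1)*(d^3 - 4*d^2 - 9*d + 36) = (d - 4)*(d - 2)*(d - 1)*(d^2 - 9) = (d - 4)*(d - 3)*(d - 2)*(d - 1)*(d + 3)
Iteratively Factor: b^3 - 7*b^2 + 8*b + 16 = (b - 4)*(b^2 - 3*b - 4) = (b - 4)*(b + 1)*(b - 4)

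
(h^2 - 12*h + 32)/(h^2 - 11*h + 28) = (h - 8)/(h - 7)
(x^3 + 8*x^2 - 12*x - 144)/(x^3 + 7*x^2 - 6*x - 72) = (x^2 + 2*x - 24)/(x^2 + x - 12)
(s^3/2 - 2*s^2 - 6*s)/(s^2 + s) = (s^2 - 4*s - 12)/(2*(s + 1))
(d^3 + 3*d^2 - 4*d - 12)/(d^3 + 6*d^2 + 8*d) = (d^2 + d - 6)/(d*(d + 4))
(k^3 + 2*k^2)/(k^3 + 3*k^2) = (k + 2)/(k + 3)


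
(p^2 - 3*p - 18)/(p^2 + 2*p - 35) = (p^2 - 3*p - 18)/(p^2 + 2*p - 35)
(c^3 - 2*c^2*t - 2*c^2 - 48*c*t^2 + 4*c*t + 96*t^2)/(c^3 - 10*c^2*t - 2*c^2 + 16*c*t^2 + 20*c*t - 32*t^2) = (-c - 6*t)/(-c + 2*t)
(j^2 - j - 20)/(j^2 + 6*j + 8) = (j - 5)/(j + 2)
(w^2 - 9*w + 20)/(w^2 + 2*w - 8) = (w^2 - 9*w + 20)/(w^2 + 2*w - 8)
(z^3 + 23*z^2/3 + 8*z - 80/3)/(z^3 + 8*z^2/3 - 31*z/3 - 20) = (3*z^2 + 11*z - 20)/(3*z^2 - 4*z - 15)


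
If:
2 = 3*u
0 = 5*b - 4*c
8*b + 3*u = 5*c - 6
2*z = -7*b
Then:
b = -32/7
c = -40/7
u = 2/3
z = 16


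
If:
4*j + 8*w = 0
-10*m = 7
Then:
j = -2*w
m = -7/10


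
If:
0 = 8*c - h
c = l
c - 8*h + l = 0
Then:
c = 0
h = 0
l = 0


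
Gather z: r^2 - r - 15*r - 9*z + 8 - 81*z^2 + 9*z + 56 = r^2 - 16*r - 81*z^2 + 64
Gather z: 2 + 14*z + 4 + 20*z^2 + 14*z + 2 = 20*z^2 + 28*z + 8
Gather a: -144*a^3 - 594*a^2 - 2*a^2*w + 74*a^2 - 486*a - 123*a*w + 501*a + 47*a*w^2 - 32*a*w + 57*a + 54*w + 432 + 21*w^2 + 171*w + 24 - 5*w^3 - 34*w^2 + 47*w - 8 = -144*a^3 + a^2*(-2*w - 520) + a*(47*w^2 - 155*w + 72) - 5*w^3 - 13*w^2 + 272*w + 448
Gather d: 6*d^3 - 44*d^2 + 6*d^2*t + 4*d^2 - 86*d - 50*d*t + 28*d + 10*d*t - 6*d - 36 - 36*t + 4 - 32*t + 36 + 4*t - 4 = 6*d^3 + d^2*(6*t - 40) + d*(-40*t - 64) - 64*t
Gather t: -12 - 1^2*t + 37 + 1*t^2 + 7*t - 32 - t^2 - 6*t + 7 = 0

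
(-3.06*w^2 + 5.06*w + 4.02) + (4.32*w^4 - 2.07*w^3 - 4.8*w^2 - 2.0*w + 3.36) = 4.32*w^4 - 2.07*w^3 - 7.86*w^2 + 3.06*w + 7.38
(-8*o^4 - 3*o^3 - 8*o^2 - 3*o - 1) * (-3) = 24*o^4 + 9*o^3 + 24*o^2 + 9*o + 3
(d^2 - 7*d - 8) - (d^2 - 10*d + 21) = 3*d - 29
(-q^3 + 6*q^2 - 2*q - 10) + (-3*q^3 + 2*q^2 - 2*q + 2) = -4*q^3 + 8*q^2 - 4*q - 8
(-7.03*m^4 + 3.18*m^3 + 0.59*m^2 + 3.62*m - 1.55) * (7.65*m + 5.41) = -53.7795*m^5 - 13.7053*m^4 + 21.7173*m^3 + 30.8849*m^2 + 7.7267*m - 8.3855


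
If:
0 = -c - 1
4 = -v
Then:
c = -1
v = -4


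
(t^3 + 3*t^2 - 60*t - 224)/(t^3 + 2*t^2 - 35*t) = (t^2 - 4*t - 32)/(t*(t - 5))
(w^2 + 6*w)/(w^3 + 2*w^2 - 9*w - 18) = w*(w + 6)/(w^3 + 2*w^2 - 9*w - 18)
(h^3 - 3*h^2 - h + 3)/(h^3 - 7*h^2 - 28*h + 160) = (h^3 - 3*h^2 - h + 3)/(h^3 - 7*h^2 - 28*h + 160)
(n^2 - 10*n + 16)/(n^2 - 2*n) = (n - 8)/n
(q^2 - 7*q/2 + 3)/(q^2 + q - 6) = (q - 3/2)/(q + 3)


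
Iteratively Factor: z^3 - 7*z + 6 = (z + 3)*(z^2 - 3*z + 2) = (z - 2)*(z + 3)*(z - 1)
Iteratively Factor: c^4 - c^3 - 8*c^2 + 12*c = (c)*(c^3 - c^2 - 8*c + 12) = c*(c - 2)*(c^2 + c - 6) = c*(c - 2)^2*(c + 3)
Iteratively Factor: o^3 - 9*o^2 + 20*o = (o)*(o^2 - 9*o + 20) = o*(o - 4)*(o - 5)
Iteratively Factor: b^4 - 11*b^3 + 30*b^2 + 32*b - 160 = (b - 4)*(b^3 - 7*b^2 + 2*b + 40) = (b - 4)^2*(b^2 - 3*b - 10) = (b - 4)^2*(b + 2)*(b - 5)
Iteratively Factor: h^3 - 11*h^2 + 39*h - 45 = (h - 3)*(h^2 - 8*h + 15) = (h - 3)^2*(h - 5)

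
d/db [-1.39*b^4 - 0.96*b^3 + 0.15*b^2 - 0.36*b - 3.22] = -5.56*b^3 - 2.88*b^2 + 0.3*b - 0.36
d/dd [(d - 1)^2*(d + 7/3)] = (d - 1)*(9*d + 11)/3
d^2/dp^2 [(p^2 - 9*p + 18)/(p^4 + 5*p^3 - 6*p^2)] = 2*(3*p^6 - 39*p^5 - 149*p^4 + 837*p^3 + 2538*p^2 - 4644*p + 1944)/(p^4*(p^6 + 15*p^5 + 57*p^4 - 55*p^3 - 342*p^2 + 540*p - 216))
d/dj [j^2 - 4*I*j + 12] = 2*j - 4*I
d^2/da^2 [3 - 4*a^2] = -8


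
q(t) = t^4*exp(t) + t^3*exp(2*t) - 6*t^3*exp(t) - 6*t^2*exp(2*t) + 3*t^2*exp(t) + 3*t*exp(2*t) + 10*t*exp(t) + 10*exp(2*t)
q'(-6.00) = 2.73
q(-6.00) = 6.54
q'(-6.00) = 2.73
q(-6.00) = 6.54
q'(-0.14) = 24.38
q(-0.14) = 6.00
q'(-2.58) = -4.30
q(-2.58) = 10.41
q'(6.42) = 54224819.81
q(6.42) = 17740794.37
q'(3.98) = -51795.54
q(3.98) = -30947.97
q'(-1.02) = -4.46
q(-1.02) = 0.09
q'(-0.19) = 21.60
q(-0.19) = 4.85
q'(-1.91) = -7.38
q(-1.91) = 6.41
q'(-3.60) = 0.40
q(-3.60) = 12.22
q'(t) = t^4*exp(t) + 2*t^3*exp(2*t) - 2*t^3*exp(t) - 9*t^2*exp(2*t) - 15*t^2*exp(t) - 6*t*exp(2*t) + 16*t*exp(t) + 23*exp(2*t) + 10*exp(t)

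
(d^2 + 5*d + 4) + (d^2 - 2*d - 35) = 2*d^2 + 3*d - 31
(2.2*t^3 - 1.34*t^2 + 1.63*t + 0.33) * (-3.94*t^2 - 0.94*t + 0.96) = -8.668*t^5 + 3.2116*t^4 - 3.0506*t^3 - 4.1188*t^2 + 1.2546*t + 0.3168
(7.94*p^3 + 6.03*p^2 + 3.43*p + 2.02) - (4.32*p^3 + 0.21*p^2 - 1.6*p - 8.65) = 3.62*p^3 + 5.82*p^2 + 5.03*p + 10.67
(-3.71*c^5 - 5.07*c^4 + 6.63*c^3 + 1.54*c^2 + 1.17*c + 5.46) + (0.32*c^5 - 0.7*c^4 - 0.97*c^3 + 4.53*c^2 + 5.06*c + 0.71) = -3.39*c^5 - 5.77*c^4 + 5.66*c^3 + 6.07*c^2 + 6.23*c + 6.17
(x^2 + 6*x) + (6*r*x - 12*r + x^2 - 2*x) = 6*r*x - 12*r + 2*x^2 + 4*x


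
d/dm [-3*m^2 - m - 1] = -6*m - 1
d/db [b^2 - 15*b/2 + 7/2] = 2*b - 15/2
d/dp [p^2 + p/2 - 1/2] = 2*p + 1/2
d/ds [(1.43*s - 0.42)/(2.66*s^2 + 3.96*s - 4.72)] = (-3.8038*s^2 + 2.2344*s - 5.0864)/(7.0756*s^4 + 21.0672*s^3 - 9.4288*s^2 - 37.3824*s + 22.2784)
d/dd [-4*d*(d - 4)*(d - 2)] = -12*d^2 + 48*d - 32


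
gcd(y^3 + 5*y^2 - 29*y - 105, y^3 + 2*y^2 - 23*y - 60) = y^2 - 2*y - 15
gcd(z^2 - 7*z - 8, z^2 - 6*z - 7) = z + 1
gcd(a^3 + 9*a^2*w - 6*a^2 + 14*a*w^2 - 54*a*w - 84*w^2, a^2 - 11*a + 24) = 1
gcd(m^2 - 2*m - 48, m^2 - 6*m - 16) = m - 8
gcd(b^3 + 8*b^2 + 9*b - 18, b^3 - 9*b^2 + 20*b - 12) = b - 1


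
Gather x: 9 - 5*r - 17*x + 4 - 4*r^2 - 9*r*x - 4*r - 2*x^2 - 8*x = -4*r^2 - 9*r - 2*x^2 + x*(-9*r - 25) + 13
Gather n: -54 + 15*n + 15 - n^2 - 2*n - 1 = -n^2 + 13*n - 40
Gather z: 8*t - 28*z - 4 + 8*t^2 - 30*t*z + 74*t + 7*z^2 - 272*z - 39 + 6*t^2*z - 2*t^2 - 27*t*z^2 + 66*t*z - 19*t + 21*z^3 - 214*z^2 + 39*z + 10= 6*t^2 + 63*t + 21*z^3 + z^2*(-27*t - 207) + z*(6*t^2 + 36*t - 261) - 33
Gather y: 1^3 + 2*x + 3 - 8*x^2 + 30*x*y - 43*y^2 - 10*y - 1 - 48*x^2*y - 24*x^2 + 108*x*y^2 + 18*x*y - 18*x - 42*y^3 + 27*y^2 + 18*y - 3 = -32*x^2 - 16*x - 42*y^3 + y^2*(108*x - 16) + y*(-48*x^2 + 48*x + 8)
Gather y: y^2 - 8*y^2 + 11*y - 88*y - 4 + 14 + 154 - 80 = -7*y^2 - 77*y + 84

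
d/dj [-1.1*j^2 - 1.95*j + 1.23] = -2.2*j - 1.95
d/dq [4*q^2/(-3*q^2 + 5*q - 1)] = 4*q*(5*q - 2)/(9*q^4 - 30*q^3 + 31*q^2 - 10*q + 1)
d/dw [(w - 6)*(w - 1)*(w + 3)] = 3*w^2 - 8*w - 15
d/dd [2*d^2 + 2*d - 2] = 4*d + 2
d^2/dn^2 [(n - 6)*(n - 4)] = 2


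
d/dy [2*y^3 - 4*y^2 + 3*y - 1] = 6*y^2 - 8*y + 3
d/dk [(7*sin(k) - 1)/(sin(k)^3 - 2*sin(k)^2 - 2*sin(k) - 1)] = (-14*sin(k)^3 + 17*sin(k)^2 - 4*sin(k) - 9)*cos(k)/(sin(k)^3 - 2*sin(k)^2 - 2*sin(k) - 1)^2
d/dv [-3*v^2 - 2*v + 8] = -6*v - 2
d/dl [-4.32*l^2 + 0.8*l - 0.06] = 0.8 - 8.64*l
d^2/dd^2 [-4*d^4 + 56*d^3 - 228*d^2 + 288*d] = -48*d^2 + 336*d - 456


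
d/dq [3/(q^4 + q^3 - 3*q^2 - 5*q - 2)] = 3*(5 - 4*q)/(q^6 - 6*q^4 - 4*q^3 + 9*q^2 + 12*q + 4)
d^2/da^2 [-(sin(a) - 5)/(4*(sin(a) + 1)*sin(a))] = (sin(a) - 22 + 5/sin(a) + 20/sin(a)^2 + 10/sin(a)^3)/(4*(sin(a) + 1)^2)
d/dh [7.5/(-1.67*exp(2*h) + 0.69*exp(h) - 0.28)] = (25.05*exp(h) - 5.175)*exp(h)/(1.67*exp(2*h) - 0.69*exp(h) + 0.28)^2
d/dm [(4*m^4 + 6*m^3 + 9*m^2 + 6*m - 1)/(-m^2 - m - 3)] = (-8*m^5 - 18*m^4 - 60*m^3 - 57*m^2 - 56*m - 19)/(m^4 + 2*m^3 + 7*m^2 + 6*m + 9)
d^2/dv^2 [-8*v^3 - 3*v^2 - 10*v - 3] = -48*v - 6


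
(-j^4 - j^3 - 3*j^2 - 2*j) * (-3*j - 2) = 3*j^5 + 5*j^4 + 11*j^3 + 12*j^2 + 4*j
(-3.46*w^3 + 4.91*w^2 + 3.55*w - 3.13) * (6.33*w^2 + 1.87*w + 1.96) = -21.9018*w^5 + 24.6101*w^4 + 24.8716*w^3 - 3.5508*w^2 + 1.1049*w - 6.1348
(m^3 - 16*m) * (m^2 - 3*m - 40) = m^5 - 3*m^4 - 56*m^3 + 48*m^2 + 640*m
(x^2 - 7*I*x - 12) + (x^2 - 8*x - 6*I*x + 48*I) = 2*x^2 - 8*x - 13*I*x - 12 + 48*I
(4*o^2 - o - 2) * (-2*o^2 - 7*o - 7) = -8*o^4 - 26*o^3 - 17*o^2 + 21*o + 14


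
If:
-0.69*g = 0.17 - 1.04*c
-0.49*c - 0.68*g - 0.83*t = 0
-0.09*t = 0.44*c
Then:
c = -0.07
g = -0.35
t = 0.32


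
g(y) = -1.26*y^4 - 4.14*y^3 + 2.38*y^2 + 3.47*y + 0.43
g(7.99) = -7066.85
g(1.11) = -0.36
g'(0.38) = 3.21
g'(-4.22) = 140.97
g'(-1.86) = -15.92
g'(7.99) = -3322.21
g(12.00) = -32896.49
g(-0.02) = 0.36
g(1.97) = -34.13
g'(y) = -5.04*y^3 - 12.42*y^2 + 4.76*y + 3.47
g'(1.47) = -32.38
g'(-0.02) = 3.37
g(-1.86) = 13.77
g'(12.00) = -10437.01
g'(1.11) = -13.44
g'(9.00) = -4633.87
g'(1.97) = -73.89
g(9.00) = -11060.48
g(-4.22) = -60.30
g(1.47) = -8.36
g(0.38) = 1.84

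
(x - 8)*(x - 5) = x^2 - 13*x + 40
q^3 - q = q*(q - 1)*(q + 1)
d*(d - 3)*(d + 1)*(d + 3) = d^4 + d^3 - 9*d^2 - 9*d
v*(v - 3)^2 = v^3 - 6*v^2 + 9*v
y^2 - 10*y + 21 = (y - 7)*(y - 3)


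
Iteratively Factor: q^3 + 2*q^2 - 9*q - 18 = (q + 2)*(q^2 - 9) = (q + 2)*(q + 3)*(q - 3)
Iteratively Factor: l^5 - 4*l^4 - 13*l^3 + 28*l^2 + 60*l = (l + 2)*(l^4 - 6*l^3 - l^2 + 30*l) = (l - 3)*(l + 2)*(l^3 - 3*l^2 - 10*l) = (l - 5)*(l - 3)*(l + 2)*(l^2 + 2*l) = l*(l - 5)*(l - 3)*(l + 2)*(l + 2)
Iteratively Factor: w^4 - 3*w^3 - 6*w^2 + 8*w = (w)*(w^3 - 3*w^2 - 6*w + 8) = w*(w - 4)*(w^2 + w - 2) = w*(w - 4)*(w + 2)*(w - 1)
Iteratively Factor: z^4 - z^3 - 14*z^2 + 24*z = (z)*(z^3 - z^2 - 14*z + 24) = z*(z - 2)*(z^2 + z - 12) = z*(z - 3)*(z - 2)*(z + 4)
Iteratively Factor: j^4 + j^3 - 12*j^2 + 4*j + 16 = (j + 4)*(j^3 - 3*j^2 + 4) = (j + 1)*(j + 4)*(j^2 - 4*j + 4) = (j - 2)*(j + 1)*(j + 4)*(j - 2)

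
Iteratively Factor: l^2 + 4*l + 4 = (l + 2)*(l + 2)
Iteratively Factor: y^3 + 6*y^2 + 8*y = (y)*(y^2 + 6*y + 8) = y*(y + 4)*(y + 2)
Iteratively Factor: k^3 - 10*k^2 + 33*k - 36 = (k - 3)*(k^2 - 7*k + 12) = (k - 4)*(k - 3)*(k - 3)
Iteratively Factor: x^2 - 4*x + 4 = (x - 2)*(x - 2)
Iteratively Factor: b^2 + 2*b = (b)*(b + 2)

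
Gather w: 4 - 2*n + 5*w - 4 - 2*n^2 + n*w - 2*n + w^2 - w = -2*n^2 - 4*n + w^2 + w*(n + 4)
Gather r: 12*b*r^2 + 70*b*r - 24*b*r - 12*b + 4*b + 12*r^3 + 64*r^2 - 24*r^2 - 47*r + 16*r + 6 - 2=-8*b + 12*r^3 + r^2*(12*b + 40) + r*(46*b - 31) + 4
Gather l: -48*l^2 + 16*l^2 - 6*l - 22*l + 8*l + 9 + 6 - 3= -32*l^2 - 20*l + 12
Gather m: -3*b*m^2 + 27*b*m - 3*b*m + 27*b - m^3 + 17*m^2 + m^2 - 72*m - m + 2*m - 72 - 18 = 27*b - m^3 + m^2*(18 - 3*b) + m*(24*b - 71) - 90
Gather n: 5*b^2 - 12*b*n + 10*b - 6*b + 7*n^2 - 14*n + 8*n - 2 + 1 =5*b^2 + 4*b + 7*n^2 + n*(-12*b - 6) - 1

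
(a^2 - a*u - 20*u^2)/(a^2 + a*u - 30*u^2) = (a + 4*u)/(a + 6*u)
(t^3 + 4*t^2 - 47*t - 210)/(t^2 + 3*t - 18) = (t^2 - 2*t - 35)/(t - 3)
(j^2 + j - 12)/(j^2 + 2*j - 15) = (j + 4)/(j + 5)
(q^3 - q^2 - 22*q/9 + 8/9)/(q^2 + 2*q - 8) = (q^2 + q - 4/9)/(q + 4)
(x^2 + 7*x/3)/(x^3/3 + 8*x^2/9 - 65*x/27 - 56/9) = 9*x/(3*x^2 + x - 24)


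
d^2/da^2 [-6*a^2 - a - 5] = -12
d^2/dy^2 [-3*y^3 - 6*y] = -18*y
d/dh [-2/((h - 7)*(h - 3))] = 4*(h - 5)/((h - 7)^2*(h - 3)^2)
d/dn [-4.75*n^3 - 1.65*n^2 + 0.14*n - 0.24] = -14.25*n^2 - 3.3*n + 0.14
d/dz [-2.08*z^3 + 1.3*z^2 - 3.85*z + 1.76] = -6.24*z^2 + 2.6*z - 3.85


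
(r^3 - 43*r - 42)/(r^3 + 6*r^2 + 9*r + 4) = (r^2 - r - 42)/(r^2 + 5*r + 4)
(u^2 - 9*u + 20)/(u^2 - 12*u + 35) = (u - 4)/(u - 7)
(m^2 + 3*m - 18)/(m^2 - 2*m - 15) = (-m^2 - 3*m + 18)/(-m^2 + 2*m + 15)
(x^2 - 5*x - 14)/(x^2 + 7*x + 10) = (x - 7)/(x + 5)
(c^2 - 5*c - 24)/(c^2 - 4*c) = (c^2 - 5*c - 24)/(c*(c - 4))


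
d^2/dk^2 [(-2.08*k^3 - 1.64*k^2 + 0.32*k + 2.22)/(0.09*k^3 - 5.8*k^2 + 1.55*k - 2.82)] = (-5.55111512312578e-17*k^7 - 2.198088*k^6 + 1.75651199999993*k^5 - 5.74862400000001*k^4 + 25.630992*k^3 + 666.410652*k^2 - 247.015656*k - 85.239972)/(0.000729*k^9 - 0.14094*k^8 + 9.120465*k^7 - 200.035126*k^6 + 165.906915*k^5 - 328.75824*k^4 + 157.981823*k^3 - 158.69691*k^2 + 36.97866*k - 22.425768)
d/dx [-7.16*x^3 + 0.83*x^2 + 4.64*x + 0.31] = -21.48*x^2 + 1.66*x + 4.64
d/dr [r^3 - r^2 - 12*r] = 3*r^2 - 2*r - 12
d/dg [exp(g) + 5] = exp(g)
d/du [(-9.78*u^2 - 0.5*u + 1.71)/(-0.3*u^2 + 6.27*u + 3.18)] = (-61.4706*u^2 - 61.1748*u - 12.3117)/(0.09*u^4 - 3.762*u^3 + 37.4049*u^2 + 39.8772*u + 10.1124)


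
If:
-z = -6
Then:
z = 6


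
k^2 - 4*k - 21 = (k - 7)*(k + 3)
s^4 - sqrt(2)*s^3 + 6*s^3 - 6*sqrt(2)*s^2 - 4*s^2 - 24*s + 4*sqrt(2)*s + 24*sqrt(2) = (s - 2)*(s + 2)*(s + 6)*(s - sqrt(2))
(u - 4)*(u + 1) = u^2 - 3*u - 4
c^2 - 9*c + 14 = (c - 7)*(c - 2)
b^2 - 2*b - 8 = (b - 4)*(b + 2)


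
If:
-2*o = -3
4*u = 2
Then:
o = 3/2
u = 1/2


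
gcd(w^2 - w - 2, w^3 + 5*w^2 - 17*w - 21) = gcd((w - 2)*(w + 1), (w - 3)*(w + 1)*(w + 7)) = w + 1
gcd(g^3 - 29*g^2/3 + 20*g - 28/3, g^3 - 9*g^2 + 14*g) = g^2 - 9*g + 14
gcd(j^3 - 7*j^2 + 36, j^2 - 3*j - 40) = 1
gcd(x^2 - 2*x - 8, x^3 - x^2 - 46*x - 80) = x + 2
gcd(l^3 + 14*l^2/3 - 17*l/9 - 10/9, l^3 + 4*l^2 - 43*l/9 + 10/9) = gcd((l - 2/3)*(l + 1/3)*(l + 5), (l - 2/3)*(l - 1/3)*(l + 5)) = l^2 + 13*l/3 - 10/3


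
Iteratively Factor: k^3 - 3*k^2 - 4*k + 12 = (k - 3)*(k^2 - 4) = (k - 3)*(k - 2)*(k + 2)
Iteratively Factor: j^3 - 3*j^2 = (j)*(j^2 - 3*j) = j^2*(j - 3)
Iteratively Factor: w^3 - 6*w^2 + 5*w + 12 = (w - 4)*(w^2 - 2*w - 3) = (w - 4)*(w - 3)*(w + 1)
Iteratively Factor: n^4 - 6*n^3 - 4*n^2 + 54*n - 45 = (n + 3)*(n^3 - 9*n^2 + 23*n - 15) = (n - 1)*(n + 3)*(n^2 - 8*n + 15) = (n - 3)*(n - 1)*(n + 3)*(n - 5)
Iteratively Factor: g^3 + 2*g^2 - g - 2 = (g + 1)*(g^2 + g - 2) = (g + 1)*(g + 2)*(g - 1)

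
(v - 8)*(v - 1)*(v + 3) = v^3 - 6*v^2 - 19*v + 24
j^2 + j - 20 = (j - 4)*(j + 5)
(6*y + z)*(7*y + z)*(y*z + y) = 42*y^3*z + 42*y^3 + 13*y^2*z^2 + 13*y^2*z + y*z^3 + y*z^2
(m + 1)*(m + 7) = m^2 + 8*m + 7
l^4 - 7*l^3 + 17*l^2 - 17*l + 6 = (l - 3)*(l - 2)*(l - 1)^2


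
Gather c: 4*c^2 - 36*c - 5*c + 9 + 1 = 4*c^2 - 41*c + 10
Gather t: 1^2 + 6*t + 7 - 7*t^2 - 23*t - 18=-7*t^2 - 17*t - 10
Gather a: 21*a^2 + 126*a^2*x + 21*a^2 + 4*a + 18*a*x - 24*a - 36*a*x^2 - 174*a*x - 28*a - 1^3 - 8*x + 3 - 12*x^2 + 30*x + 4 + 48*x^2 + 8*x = a^2*(126*x + 42) + a*(-36*x^2 - 156*x - 48) + 36*x^2 + 30*x + 6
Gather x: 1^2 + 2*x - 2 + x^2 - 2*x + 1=x^2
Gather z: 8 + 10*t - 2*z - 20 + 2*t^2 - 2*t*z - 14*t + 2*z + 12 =2*t^2 - 2*t*z - 4*t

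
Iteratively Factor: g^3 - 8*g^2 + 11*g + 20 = (g + 1)*(g^2 - 9*g + 20) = (g - 4)*(g + 1)*(g - 5)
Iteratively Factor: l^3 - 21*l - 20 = (l + 1)*(l^2 - l - 20) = (l - 5)*(l + 1)*(l + 4)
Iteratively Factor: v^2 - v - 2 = (v + 1)*(v - 2)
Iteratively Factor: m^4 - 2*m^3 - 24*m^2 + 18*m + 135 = (m - 3)*(m^3 + m^2 - 21*m - 45) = (m - 3)*(m + 3)*(m^2 - 2*m - 15) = (m - 5)*(m - 3)*(m + 3)*(m + 3)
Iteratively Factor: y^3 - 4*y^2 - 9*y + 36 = (y - 3)*(y^2 - y - 12) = (y - 4)*(y - 3)*(y + 3)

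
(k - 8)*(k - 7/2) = k^2 - 23*k/2 + 28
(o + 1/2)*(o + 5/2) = o^2 + 3*o + 5/4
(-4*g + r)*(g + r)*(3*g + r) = -12*g^3 - 13*g^2*r + r^3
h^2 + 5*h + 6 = (h + 2)*(h + 3)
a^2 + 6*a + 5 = (a + 1)*(a + 5)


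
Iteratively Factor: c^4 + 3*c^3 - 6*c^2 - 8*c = (c)*(c^3 + 3*c^2 - 6*c - 8) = c*(c + 4)*(c^2 - c - 2) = c*(c + 1)*(c + 4)*(c - 2)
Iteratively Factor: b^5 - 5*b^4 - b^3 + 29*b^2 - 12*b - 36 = (b - 2)*(b^4 - 3*b^3 - 7*b^2 + 15*b + 18) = (b - 2)*(b + 1)*(b^3 - 4*b^2 - 3*b + 18) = (b - 2)*(b + 1)*(b + 2)*(b^2 - 6*b + 9) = (b - 3)*(b - 2)*(b + 1)*(b + 2)*(b - 3)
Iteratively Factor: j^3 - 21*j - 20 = (j - 5)*(j^2 + 5*j + 4) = (j - 5)*(j + 4)*(j + 1)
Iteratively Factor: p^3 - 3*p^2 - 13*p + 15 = (p - 1)*(p^2 - 2*p - 15) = (p - 5)*(p - 1)*(p + 3)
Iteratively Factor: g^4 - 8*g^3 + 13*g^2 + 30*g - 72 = (g + 2)*(g^3 - 10*g^2 + 33*g - 36) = (g - 4)*(g + 2)*(g^2 - 6*g + 9) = (g - 4)*(g - 3)*(g + 2)*(g - 3)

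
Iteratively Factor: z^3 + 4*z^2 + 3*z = (z + 1)*(z^2 + 3*z) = z*(z + 1)*(z + 3)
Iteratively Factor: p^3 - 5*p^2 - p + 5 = (p - 5)*(p^2 - 1) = (p - 5)*(p - 1)*(p + 1)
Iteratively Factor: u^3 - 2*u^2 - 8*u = (u + 2)*(u^2 - 4*u) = (u - 4)*(u + 2)*(u)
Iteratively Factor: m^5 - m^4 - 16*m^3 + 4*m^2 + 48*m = (m + 3)*(m^4 - 4*m^3 - 4*m^2 + 16*m) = (m - 2)*(m + 3)*(m^3 - 2*m^2 - 8*m) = m*(m - 2)*(m + 3)*(m^2 - 2*m - 8) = m*(m - 4)*(m - 2)*(m + 3)*(m + 2)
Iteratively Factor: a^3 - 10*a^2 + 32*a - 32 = (a - 2)*(a^2 - 8*a + 16) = (a - 4)*(a - 2)*(a - 4)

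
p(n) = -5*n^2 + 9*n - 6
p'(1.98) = -10.80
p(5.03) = -87.23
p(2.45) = -13.96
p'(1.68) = -7.80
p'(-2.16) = 30.60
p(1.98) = -7.78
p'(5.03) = -41.30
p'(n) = 9 - 10*n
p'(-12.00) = 129.00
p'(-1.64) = 25.40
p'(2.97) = -20.70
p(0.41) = -3.15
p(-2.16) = -48.77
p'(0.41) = 4.90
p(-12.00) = -834.00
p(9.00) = -330.00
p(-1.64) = -34.21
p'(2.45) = -15.50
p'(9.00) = -81.00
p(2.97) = -23.37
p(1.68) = -4.99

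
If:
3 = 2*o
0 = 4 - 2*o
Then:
No Solution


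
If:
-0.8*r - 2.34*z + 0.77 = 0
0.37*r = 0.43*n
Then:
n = 0.828197674418605 - 2.51686046511628*z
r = 0.9625 - 2.925*z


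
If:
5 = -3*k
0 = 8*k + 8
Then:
No Solution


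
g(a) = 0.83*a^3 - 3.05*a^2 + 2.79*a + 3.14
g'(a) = 2.49*a^2 - 6.1*a + 2.79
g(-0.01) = 3.11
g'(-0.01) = 2.85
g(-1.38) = -8.70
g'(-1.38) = 15.95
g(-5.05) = -195.63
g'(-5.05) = 97.10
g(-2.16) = -25.48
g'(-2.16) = 27.58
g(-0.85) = -1.94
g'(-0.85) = 9.77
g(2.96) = 6.20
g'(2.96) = 6.55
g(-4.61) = -155.86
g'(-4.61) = 83.83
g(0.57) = 3.89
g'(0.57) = 0.12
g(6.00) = 89.36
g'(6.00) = 55.83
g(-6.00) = -302.68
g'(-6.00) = 129.03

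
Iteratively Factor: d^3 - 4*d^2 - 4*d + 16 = (d - 2)*(d^2 - 2*d - 8) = (d - 2)*(d + 2)*(d - 4)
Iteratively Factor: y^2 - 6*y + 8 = (y - 2)*(y - 4)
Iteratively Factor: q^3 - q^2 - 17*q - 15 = (q - 5)*(q^2 + 4*q + 3) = (q - 5)*(q + 1)*(q + 3)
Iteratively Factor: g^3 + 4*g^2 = (g)*(g^2 + 4*g) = g*(g + 4)*(g)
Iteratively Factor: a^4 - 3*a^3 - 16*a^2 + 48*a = (a + 4)*(a^3 - 7*a^2 + 12*a) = (a - 3)*(a + 4)*(a^2 - 4*a) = (a - 4)*(a - 3)*(a + 4)*(a)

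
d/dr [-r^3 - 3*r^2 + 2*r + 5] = -3*r^2 - 6*r + 2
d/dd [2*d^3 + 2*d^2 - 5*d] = 6*d^2 + 4*d - 5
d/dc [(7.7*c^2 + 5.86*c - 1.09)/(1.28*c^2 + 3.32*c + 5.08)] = (18.0632*c^2 + 81.0224*c + 33.3876)/(1.6384*c^4 + 8.4992*c^3 + 24.0272*c^2 + 33.7312*c + 25.8064)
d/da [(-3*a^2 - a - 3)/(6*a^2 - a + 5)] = (9*a^2 + 6*a - 8)/(36*a^4 - 12*a^3 + 61*a^2 - 10*a + 25)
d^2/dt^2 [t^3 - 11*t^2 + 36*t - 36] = 6*t - 22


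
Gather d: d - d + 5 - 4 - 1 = 0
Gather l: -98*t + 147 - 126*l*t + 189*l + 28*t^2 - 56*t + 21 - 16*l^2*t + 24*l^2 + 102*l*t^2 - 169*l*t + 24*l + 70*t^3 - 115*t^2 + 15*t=l^2*(24 - 16*t) + l*(102*t^2 - 295*t + 213) + 70*t^3 - 87*t^2 - 139*t + 168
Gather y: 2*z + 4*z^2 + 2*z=4*z^2 + 4*z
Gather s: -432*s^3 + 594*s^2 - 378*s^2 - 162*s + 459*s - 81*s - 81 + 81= -432*s^3 + 216*s^2 + 216*s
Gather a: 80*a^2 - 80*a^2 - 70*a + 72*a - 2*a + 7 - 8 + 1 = 0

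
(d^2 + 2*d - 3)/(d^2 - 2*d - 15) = (d - 1)/(d - 5)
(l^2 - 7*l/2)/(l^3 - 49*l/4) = 2/(2*l + 7)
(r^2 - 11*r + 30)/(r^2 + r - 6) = (r^2 - 11*r + 30)/(r^2 + r - 6)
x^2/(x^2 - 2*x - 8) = x^2/(x^2 - 2*x - 8)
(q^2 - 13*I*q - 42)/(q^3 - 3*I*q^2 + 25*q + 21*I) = (q - 6*I)/(q^2 + 4*I*q - 3)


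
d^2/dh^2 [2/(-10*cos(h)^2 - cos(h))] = 2*(100*(1 - cos(2*h))^2 - 75*cos(h)/2 + 201*cos(2*h)/2 + 15*cos(3*h)/2 - 603/2)/((10*cos(h) + 1)^3*cos(h)^3)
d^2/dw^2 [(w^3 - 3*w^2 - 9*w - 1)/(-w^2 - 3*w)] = 6*(-3*w^3 + w^2 + 3*w + 3)/(w^3*(w^3 + 9*w^2 + 27*w + 27))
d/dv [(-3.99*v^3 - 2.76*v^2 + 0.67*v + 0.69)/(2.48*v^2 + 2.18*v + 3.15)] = (-9.8952*v^4 - 17.3964*v^3 - 45.3839*v^2 - 20.8104*v + 0.6063)/(6.1504*v^4 + 10.8128*v^3 + 20.3764*v^2 + 13.734*v + 9.9225)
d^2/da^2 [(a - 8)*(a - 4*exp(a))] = -4*a*exp(a) + 24*exp(a) + 2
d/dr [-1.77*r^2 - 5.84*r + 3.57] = -3.54*r - 5.84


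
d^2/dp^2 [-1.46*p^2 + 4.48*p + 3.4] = -2.92000000000000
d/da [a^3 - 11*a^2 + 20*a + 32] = 3*a^2 - 22*a + 20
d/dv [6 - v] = -1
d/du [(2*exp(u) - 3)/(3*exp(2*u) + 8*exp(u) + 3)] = 6*(-exp(2*u) + 3*exp(u) + 5)*exp(u)/(9*exp(4*u) + 48*exp(3*u) + 82*exp(2*u) + 48*exp(u) + 9)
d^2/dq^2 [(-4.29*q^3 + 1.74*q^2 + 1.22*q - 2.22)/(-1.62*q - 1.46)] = (22.517352*q^3 + 60.880248*q^2 + 54.867384*q + 10.005456)/(4.251528*q^3 + 11.494872*q^2 + 10.359576*q + 3.112136)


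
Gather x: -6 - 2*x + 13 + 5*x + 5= 3*x + 12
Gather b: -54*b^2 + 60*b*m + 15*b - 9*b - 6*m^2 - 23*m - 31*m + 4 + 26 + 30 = -54*b^2 + b*(60*m + 6) - 6*m^2 - 54*m + 60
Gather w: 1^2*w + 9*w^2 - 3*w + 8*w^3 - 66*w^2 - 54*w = 8*w^3 - 57*w^2 - 56*w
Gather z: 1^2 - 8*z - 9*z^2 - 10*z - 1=-9*z^2 - 18*z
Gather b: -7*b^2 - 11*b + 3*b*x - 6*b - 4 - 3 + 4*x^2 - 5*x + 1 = -7*b^2 + b*(3*x - 17) + 4*x^2 - 5*x - 6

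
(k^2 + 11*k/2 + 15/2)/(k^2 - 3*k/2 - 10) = (k + 3)/(k - 4)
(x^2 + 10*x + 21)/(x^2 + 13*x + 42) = (x + 3)/(x + 6)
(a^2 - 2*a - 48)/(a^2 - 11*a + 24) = (a + 6)/(a - 3)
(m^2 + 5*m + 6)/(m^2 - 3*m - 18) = (m + 2)/(m - 6)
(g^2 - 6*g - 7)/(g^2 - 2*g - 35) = (g + 1)/(g + 5)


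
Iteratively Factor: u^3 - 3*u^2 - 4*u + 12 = (u + 2)*(u^2 - 5*u + 6) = (u - 3)*(u + 2)*(u - 2)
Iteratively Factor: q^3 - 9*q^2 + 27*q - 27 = (q - 3)*(q^2 - 6*q + 9) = (q - 3)^2*(q - 3)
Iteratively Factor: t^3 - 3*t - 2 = (t - 2)*(t^2 + 2*t + 1) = (t - 2)*(t + 1)*(t + 1)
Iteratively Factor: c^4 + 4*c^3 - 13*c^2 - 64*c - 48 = (c + 1)*(c^3 + 3*c^2 - 16*c - 48) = (c + 1)*(c + 4)*(c^2 - c - 12) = (c - 4)*(c + 1)*(c + 4)*(c + 3)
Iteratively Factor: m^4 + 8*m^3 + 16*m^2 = (m)*(m^3 + 8*m^2 + 16*m) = m*(m + 4)*(m^2 + 4*m) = m*(m + 4)^2*(m)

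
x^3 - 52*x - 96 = (x - 8)*(x + 2)*(x + 6)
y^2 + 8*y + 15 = (y + 3)*(y + 5)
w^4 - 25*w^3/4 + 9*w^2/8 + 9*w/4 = w*(w - 6)*(w - 3/4)*(w + 1/2)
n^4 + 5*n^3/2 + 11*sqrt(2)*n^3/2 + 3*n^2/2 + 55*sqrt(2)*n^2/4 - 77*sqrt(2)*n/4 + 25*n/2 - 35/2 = (n - 1)*(n + 7/2)*(n + sqrt(2)/2)*(n + 5*sqrt(2))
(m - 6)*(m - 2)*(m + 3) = m^3 - 5*m^2 - 12*m + 36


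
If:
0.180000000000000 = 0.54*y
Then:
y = 0.33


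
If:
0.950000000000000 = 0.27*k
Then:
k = 3.52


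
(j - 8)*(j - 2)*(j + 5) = j^3 - 5*j^2 - 34*j + 80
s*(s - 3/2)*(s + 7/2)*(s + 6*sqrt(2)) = s^4 + 2*s^3 + 6*sqrt(2)*s^3 - 21*s^2/4 + 12*sqrt(2)*s^2 - 63*sqrt(2)*s/2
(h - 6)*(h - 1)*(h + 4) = h^3 - 3*h^2 - 22*h + 24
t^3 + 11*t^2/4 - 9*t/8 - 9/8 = (t - 3/4)*(t + 1/2)*(t + 3)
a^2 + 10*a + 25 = (a + 5)^2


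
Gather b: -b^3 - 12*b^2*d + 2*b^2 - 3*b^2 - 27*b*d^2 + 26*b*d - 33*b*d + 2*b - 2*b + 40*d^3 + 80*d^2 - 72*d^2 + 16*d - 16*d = -b^3 + b^2*(-12*d - 1) + b*(-27*d^2 - 7*d) + 40*d^3 + 8*d^2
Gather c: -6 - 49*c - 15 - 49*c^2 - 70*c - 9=-49*c^2 - 119*c - 30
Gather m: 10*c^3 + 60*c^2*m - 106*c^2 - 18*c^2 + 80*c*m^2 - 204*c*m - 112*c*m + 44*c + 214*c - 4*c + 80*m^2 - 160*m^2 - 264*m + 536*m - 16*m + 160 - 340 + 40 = 10*c^3 - 124*c^2 + 254*c + m^2*(80*c - 80) + m*(60*c^2 - 316*c + 256) - 140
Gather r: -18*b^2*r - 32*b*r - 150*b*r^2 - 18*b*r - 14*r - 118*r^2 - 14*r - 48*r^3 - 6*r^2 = -48*r^3 + r^2*(-150*b - 124) + r*(-18*b^2 - 50*b - 28)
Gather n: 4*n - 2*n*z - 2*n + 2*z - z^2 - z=n*(2 - 2*z) - z^2 + z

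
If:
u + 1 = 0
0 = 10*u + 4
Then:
No Solution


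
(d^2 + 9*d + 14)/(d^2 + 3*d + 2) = (d + 7)/(d + 1)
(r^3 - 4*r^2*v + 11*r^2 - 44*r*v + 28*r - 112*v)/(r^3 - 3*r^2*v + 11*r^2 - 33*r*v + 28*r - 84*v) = (r - 4*v)/(r - 3*v)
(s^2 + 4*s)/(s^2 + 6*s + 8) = s/(s + 2)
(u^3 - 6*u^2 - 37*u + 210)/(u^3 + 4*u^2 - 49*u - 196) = (u^2 + u - 30)/(u^2 + 11*u + 28)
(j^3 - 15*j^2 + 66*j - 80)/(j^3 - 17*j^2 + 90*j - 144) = (j^2 - 7*j + 10)/(j^2 - 9*j + 18)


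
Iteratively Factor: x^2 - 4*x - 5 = (x - 5)*(x + 1)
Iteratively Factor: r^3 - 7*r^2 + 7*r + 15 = (r + 1)*(r^2 - 8*r + 15) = (r - 3)*(r + 1)*(r - 5)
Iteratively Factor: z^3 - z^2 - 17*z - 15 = (z + 3)*(z^2 - 4*z - 5) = (z - 5)*(z + 3)*(z + 1)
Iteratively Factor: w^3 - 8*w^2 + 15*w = (w - 5)*(w^2 - 3*w) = w*(w - 5)*(w - 3)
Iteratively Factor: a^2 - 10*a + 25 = (a - 5)*(a - 5)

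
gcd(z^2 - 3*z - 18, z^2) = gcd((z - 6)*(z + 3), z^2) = 1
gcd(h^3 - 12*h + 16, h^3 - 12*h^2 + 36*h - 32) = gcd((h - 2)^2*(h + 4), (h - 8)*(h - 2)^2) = h^2 - 4*h + 4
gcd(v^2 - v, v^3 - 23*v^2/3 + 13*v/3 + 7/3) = v - 1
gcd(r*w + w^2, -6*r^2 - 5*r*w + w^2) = r + w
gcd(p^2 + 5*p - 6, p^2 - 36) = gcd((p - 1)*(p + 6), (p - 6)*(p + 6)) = p + 6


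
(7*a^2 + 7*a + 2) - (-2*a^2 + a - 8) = 9*a^2 + 6*a + 10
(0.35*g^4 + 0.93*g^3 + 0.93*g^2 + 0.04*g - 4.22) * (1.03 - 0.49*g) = -0.1715*g^5 - 0.0952*g^4 + 0.5022*g^3 + 0.9383*g^2 + 2.109*g - 4.3466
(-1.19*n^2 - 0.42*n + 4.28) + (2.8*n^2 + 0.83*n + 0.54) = 1.61*n^2 + 0.41*n + 4.82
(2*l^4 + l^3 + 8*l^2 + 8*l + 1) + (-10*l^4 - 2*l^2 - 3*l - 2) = -8*l^4 + l^3 + 6*l^2 + 5*l - 1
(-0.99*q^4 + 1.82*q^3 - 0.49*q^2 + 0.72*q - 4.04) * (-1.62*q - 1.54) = 1.6038*q^5 - 1.4238*q^4 - 2.009*q^3 - 0.4118*q^2 + 5.436*q + 6.2216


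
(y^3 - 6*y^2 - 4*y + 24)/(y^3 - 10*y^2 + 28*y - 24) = (y + 2)/(y - 2)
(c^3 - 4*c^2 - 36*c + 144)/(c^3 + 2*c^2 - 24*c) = (c - 6)/c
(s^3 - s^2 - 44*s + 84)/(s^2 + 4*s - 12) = (s^2 + s - 42)/(s + 6)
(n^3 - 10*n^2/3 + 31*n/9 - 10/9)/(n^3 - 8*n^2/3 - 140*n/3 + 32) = (3*n^2 - 8*n + 5)/(3*(n^2 - 2*n - 48))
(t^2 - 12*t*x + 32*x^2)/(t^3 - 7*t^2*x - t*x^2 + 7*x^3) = (t^2 - 12*t*x + 32*x^2)/(t^3 - 7*t^2*x - t*x^2 + 7*x^3)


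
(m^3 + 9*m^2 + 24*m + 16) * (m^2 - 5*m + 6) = m^5 + 4*m^4 - 15*m^3 - 50*m^2 + 64*m + 96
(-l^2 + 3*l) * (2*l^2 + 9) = -2*l^4 + 6*l^3 - 9*l^2 + 27*l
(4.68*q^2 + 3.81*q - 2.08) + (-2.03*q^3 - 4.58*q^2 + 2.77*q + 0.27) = -2.03*q^3 + 0.0999999999999996*q^2 + 6.58*q - 1.81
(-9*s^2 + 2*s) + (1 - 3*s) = -9*s^2 - s + 1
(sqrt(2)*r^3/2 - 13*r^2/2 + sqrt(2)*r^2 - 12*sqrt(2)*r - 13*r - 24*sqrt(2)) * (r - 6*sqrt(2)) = sqrt(2)*r^4/2 - 25*r^3/2 + sqrt(2)*r^3 - 25*r^2 + 27*sqrt(2)*r^2 + 54*sqrt(2)*r + 144*r + 288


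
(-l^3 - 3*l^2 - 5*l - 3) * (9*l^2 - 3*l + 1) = -9*l^5 - 24*l^4 - 37*l^3 - 15*l^2 + 4*l - 3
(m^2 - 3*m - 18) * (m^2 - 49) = m^4 - 3*m^3 - 67*m^2 + 147*m + 882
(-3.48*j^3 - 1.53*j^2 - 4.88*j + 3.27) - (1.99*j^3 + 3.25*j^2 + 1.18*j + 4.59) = -5.47*j^3 - 4.78*j^2 - 6.06*j - 1.32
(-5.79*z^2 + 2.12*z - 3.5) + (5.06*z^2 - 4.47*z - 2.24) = -0.73*z^2 - 2.35*z - 5.74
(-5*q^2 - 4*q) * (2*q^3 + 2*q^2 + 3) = -10*q^5 - 18*q^4 - 8*q^3 - 15*q^2 - 12*q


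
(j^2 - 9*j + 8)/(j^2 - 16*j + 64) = (j - 1)/(j - 8)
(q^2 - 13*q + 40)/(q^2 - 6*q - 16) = (q - 5)/(q + 2)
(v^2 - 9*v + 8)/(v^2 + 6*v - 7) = (v - 8)/(v + 7)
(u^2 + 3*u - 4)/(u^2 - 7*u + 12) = (u^2 + 3*u - 4)/(u^2 - 7*u + 12)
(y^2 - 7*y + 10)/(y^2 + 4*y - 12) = (y - 5)/(y + 6)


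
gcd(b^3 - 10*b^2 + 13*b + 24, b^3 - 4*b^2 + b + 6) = b^2 - 2*b - 3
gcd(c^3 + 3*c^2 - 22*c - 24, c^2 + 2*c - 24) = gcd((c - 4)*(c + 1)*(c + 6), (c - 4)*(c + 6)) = c^2 + 2*c - 24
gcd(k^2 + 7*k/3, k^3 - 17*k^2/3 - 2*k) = k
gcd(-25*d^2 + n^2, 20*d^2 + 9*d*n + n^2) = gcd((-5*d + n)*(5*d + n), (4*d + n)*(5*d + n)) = 5*d + n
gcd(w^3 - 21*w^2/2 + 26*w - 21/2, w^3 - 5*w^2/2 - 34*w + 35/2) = w^2 - 15*w/2 + 7/2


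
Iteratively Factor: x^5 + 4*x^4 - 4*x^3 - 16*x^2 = (x - 2)*(x^4 + 6*x^3 + 8*x^2) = (x - 2)*(x + 2)*(x^3 + 4*x^2) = x*(x - 2)*(x + 2)*(x^2 + 4*x) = x*(x - 2)*(x + 2)*(x + 4)*(x)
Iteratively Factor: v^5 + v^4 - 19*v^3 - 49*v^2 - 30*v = (v)*(v^4 + v^3 - 19*v^2 - 49*v - 30) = v*(v + 3)*(v^3 - 2*v^2 - 13*v - 10) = v*(v + 2)*(v + 3)*(v^2 - 4*v - 5) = v*(v + 1)*(v + 2)*(v + 3)*(v - 5)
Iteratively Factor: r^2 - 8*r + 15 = (r - 3)*(r - 5)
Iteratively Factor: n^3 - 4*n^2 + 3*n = (n - 3)*(n^2 - n) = n*(n - 3)*(n - 1)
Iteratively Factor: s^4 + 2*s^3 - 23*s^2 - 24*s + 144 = (s - 3)*(s^3 + 5*s^2 - 8*s - 48) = (s - 3)*(s + 4)*(s^2 + s - 12) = (s - 3)^2*(s + 4)*(s + 4)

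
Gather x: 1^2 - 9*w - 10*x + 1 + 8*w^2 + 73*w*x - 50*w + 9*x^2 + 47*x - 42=8*w^2 - 59*w + 9*x^2 + x*(73*w + 37) - 40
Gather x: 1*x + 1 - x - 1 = 0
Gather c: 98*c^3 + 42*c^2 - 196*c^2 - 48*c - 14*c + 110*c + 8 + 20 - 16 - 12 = 98*c^3 - 154*c^2 + 48*c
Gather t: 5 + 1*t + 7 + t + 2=2*t + 14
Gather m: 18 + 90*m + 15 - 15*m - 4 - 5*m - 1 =70*m + 28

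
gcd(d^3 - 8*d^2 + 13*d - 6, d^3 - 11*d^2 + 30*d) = d - 6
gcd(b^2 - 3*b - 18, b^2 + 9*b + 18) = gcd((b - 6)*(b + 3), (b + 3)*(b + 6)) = b + 3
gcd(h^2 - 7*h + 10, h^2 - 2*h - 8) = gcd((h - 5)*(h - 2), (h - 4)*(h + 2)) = 1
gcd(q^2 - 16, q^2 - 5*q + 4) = q - 4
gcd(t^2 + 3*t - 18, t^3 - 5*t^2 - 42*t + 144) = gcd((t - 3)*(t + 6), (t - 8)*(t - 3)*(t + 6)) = t^2 + 3*t - 18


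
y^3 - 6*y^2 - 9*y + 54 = (y - 6)*(y - 3)*(y + 3)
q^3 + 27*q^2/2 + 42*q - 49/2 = (q - 1/2)*(q + 7)^2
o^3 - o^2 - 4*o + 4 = (o - 2)*(o - 1)*(o + 2)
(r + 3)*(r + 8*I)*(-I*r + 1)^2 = -r^4 - 3*r^3 - 10*I*r^3 + 17*r^2 - 30*I*r^2 + 51*r + 8*I*r + 24*I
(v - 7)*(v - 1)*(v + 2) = v^3 - 6*v^2 - 9*v + 14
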